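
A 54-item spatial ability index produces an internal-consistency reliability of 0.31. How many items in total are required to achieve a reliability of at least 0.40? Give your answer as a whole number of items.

81

n = 0.40(1 − 0.31) / [0.31(1 − 0.40)]
n = 0.2760 / 0.1860 ≈ 1.4839
So the test needs 1.4839 × 54 ≈ 80.13 items; rounding up, 81.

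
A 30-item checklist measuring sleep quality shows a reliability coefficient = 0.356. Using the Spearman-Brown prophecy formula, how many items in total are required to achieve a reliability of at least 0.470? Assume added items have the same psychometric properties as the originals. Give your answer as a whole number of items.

49

Invert Spearman-Brown to solve for n:
n = r_target (1 − r_old) / [ r_old (1 − r_target) ]
n = [0.470 × 0.644] / [0.356 × 0.530]
n = 0.302680 / 0.188680 ≈ 1.6042
1.6042 × 30 = 48.13 → 49 items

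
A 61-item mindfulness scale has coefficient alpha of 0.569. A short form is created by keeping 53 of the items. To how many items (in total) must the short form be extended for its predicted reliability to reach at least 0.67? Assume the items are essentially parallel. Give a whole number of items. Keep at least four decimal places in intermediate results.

94

First, r for the 53-item form: n = 53/61 = 0.8689, so r_53 = 0.8689·0.569/(1 + (0.8689 − 1)·0.569) = 0.5343
Length factor from the short form to reach 0.67: n' = 0.67(1 − 0.5343) / [0.5343(1 − 0.67)] ≈ 1.7696
Items = 1.7696 × 53 ≈ 93.79 → 94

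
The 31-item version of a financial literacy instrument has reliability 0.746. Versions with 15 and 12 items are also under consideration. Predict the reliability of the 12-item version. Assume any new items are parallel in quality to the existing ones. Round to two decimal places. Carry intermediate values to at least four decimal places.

Only the ratio of lengths matters: n = 12/31 = 0.3871
r_{12} = n·r / (1 + (n − 1)·r) = 0.2888 / 0.5428 ≈ 0.5321

0.53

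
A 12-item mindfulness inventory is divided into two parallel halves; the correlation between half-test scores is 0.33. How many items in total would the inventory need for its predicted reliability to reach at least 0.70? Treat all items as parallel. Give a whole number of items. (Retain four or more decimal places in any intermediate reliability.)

29

r_full = 2(0.33)/(1 + 0.33) = 0.4962
Solve Spearman-Brown for n: n = 0.70(1 − 0.4962) / [0.4962(1 − 0.70)] = 2.3691
Required items = 2.3691 × 12 = 28.43, so 29 items.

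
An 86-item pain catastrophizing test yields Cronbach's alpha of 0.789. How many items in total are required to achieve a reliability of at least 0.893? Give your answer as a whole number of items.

192

Rearranging the Spearman-Brown formula for n,
n = r*(1 − r) / [ r (1 − r*) ]
n = [0.893 × 0.211] / [0.789 × 0.107]
n = 0.188423 / 0.084423 ≈ 2.2319
2.2319 × 86 = 191.94 → 192 items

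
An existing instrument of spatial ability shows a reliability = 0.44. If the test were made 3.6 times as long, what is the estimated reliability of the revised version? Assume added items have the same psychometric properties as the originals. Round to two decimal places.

0.74

Apply the Spearman-Brown prophecy formula, r' = nr / [1 + (n − 1)r]:
r_new = 3.6·0.44 / [1 + (3.6 − 1)·0.44]
r_new = 1.5840 / 2.1440 ≈ 0.7388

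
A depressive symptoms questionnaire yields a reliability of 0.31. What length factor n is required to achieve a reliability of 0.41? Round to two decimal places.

n = 0.41 × (1 − 0.31) / [ 0.31 × (1 − 0.41) ]
n = 0.2829 / 0.1829 ≈ 1.5467

1.55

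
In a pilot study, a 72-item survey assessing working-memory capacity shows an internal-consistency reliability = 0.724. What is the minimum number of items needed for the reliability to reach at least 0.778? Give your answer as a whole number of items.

Invert Spearman-Brown to solve for n:
n = r*(1 − r) / [ r (1 − r*) ]
n = 0.778 × (1 − 0.724) / [ 0.724 × (1 − 0.778) ]
  = 0.214728 / 0.160728 = 1.3360
Items needed = n × 72 = 1.3360 × 72 ≈ 96.19 → round up to 97

97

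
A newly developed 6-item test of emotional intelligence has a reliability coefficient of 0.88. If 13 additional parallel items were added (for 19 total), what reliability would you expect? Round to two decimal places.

The new length is 19/6 = 3.1667 times the old.
Spearman-Brown: r_new = n·r / (1 + (n − 1)·r)
r_new = (3.1667 × 0.88) / (1 + (3.1667 − 1) × 0.88)
     = 2.7867 / 2.9067 = 0.9587

0.96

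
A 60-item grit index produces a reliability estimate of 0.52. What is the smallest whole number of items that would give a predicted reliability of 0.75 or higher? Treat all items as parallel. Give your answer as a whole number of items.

n = 0.75(1 − 0.52) / [0.52(1 − 0.75)]
n = 0.3600 / 0.1300 ≈ 2.7692
So the test needs 2.7692 × 60 ≈ 166.15 items; rounding up, 167.

167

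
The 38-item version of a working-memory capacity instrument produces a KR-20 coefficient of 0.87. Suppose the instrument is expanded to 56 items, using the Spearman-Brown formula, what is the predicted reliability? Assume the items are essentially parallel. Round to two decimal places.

n = 56/38 = 1.4737
Spearman-Brown: r_new = n·r / (1 + (n − 1)·r)
r_new = 1.4737·0.87 / [1 + (1.4737 − 1)·0.87]
     = 1.2821 / 1.4121 = 0.9079

0.91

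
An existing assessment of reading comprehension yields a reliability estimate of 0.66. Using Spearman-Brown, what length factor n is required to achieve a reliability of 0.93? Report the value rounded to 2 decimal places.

6.84

Invert Spearman-Brown to solve for n:
n = r*(1 − r) / [ r (1 − r*) ]
n = [0.93 × 0.34] / [0.66 × 0.07]
n = 0.3162 / 0.0462 ≈ 6.8442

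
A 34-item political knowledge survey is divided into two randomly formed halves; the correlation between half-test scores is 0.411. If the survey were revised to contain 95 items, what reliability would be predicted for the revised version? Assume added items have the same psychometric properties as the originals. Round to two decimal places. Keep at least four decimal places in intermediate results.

First correct the split-half correlation to full-test reliability: r_full = 2 × 0.411 / (1 + 0.411) ≈ 0.5826
Then adjust to 95 items: n = 95/34 = 2.7941
r_new = n·r_full / (1 + (n − 1)·r_full) = 1.6278 / 2.0452 ≈ 0.7959

0.80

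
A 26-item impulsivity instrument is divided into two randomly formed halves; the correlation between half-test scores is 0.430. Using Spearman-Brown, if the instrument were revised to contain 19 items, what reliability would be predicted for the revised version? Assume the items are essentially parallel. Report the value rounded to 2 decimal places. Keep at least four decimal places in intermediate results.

0.52

Spearman-Brown correction (n = 2): r_full = 2·0.430/(1 + 0.430) = 0.6014
Then adjust to 19 items: n = 19/26 = 0.7308
r_new = n·r_full / (1 + (n − 1)·r_full) = 0.4395 / 0.8381 ≈ 0.5244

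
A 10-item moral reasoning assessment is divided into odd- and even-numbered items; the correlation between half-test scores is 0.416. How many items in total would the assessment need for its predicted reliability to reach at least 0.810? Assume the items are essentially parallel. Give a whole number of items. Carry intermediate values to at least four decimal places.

30

r_full = 2(0.416)/(1 + 0.416) = 0.5876
Solve Spearman-Brown for n: n = 0.810(1 − 0.5876) / [0.5876(1 − 0.810)] = 2.9920
Required items = 2.9920 × 10 = 29.92, so 30 items.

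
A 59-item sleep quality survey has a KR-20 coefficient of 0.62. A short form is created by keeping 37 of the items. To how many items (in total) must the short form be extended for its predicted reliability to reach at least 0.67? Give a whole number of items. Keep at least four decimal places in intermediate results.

Short-form reliability: n = 37/59 = 0.6271; r_37 = n·r/(1+(n−1)r) ≈ 0.5057
Length factor from the short form to reach 0.67: n' = 0.67(1 − 0.5057) / [0.5057(1 − 0.67)] ≈ 1.9845
Total items = 1.9845 × 37 = 73.43, rounded up to 74.

74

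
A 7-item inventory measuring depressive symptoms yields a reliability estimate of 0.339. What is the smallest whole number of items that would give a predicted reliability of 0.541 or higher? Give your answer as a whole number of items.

17

Spearman-Brown solved for the length factor n:
n = r_target (1 − r_old) / [ r_old (1 − r_target) ]
n = [0.541 × 0.661] / [0.339 × 0.459]
  = 0.357601 / 0.155601 = 2.2982
Items needed = n × 7 = 2.2982 × 7 ≈ 16.09 → round up to 17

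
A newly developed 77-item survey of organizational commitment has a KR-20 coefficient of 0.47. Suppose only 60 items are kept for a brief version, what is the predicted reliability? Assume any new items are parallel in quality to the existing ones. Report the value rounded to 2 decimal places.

The new length is 60/77 = 0.7792 times the old.
r_new = (0.7792 × 0.47) / (1 + (0.7792 − 1) × 0.47)
     = 0.3662 / 0.8962 = 0.4086

0.41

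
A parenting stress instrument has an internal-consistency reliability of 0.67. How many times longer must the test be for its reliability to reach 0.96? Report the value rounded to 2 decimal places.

11.82

n = [0.96 × 0.33] / [0.67 × 0.04]
  = 0.3168 / 0.0268 = 11.8209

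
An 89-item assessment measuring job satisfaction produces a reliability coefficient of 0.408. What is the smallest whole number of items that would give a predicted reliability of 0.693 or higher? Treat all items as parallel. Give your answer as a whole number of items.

292

Rearranging the Spearman-Brown formula for n,
n = r_target (1 − r_old) / [ r_old (1 − r_target) ]
n = 0.693 × (1 − 0.408) / [ 0.408 × (1 − 0.693) ]
n = 0.410256 / 0.125256 ≈ 3.2753
So the test needs 3.2753 × 89 ≈ 291.50 items; rounding up, 292.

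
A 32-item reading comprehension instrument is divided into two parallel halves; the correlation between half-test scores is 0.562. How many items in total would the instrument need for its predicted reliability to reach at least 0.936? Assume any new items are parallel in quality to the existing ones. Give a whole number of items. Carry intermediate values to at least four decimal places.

Corrected full-test reliability: r_full = 2 × 0.562 / (1 + 0.562) ≈ 0.7196
Solve Spearman-Brown for n: n = 0.936(1 − 0.7196) / [0.7196(1 − 0.936)] = 5.6988
Required items = 5.6988 × 32 = 182.36, so 183 items.

183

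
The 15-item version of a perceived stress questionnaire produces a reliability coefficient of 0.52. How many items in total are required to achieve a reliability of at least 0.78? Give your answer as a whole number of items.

50

n = 0.78(1 − 0.52) / [0.52(1 − 0.78)]
n = 0.3744 / 0.1144 ≈ 3.2727
So the test needs 3.2727 × 15 ≈ 49.09 items; rounding up, 50.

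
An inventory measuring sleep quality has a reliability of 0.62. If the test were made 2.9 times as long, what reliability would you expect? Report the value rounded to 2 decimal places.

By Spearman-Brown, r_new = n r / (1 + (n − 1) r).
r_new = (2.9 × 0.62) / (1 + (2.9 − 1) × 0.62)
     = 1.7980 / 2.1780 = 0.8255

0.83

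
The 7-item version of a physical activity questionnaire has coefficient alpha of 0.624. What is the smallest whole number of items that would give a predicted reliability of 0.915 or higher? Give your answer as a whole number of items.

Spearman-Brown solved for the length factor n:
n = r_target (1 − r_old) / [ r_old (1 − r_target) ]
n = [0.915 × 0.376] / [0.624 × 0.085]
  = 0.344040 / 0.053040 = 6.4864
Items needed = n × 7 = 6.4864 × 7 ≈ 45.40 → round up to 46

46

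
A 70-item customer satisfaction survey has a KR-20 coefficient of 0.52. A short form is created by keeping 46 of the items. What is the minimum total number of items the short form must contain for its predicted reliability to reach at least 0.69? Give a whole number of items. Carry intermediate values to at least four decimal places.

144

First, r for the 46-item form: n = 46/70 = 0.6571, so r_46 = 0.6571·0.52/(1 + (0.6571 − 1)·0.52) = 0.4158
Length factor from the short form to reach 0.69: n' = 0.69(1 − 0.4158) / [0.4158(1 − 0.69)] ≈ 3.1273
Items = 3.1273 × 46 ≈ 143.86 → 144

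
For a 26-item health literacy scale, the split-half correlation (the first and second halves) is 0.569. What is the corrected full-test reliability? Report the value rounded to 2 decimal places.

r_full = 2r_hh / (1 + r_hh) = 2 × 0.569 / (1 + 0.569)
r_full = 1.1380 / 1.5690 ≈ 0.7253

0.73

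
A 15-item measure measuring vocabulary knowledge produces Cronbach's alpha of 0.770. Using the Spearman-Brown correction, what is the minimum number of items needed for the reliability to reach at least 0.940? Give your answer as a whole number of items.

71

Invert Spearman-Brown to solve for n:
n = r_target (1 − r_old) / [ r_old (1 − r_target) ]
n = 0.940(1 − 0.770) / [0.770(1 − 0.940)]
  = 0.216200 / 0.046200 = 4.6797
So the test needs 4.6797 × 15 ≈ 70.20 items; rounding up, 71.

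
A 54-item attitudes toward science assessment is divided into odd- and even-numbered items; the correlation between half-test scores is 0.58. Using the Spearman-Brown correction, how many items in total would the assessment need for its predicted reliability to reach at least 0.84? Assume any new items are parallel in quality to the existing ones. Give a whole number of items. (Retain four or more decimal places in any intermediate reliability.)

Corrected full-test reliability: r_full = 2 × 0.58 / (1 + 0.58) ≈ 0.7342
n = r_tgt(1 − r_full) / [r_full(1 − r_tgt)] = 0.84 × 0.2658 / (0.7342 × 0.16) ≈ 1.9006
Items = 1.9006 × 54 ≈ 102.63 → 103

103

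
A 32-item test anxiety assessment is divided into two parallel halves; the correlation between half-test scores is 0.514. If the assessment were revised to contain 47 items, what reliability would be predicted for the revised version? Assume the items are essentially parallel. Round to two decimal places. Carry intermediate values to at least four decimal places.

First correct the split-half correlation to full-test reliability: r_full = 2 × 0.514 / (1 + 0.514) ≈ 0.6790
Length factor from 32 to 47 items: n = 47/32 = 1.4688
r_new = n·r_full / (1 + (n − 1)·r_full) = 0.9973 / 1.3183 ≈ 0.7565

0.76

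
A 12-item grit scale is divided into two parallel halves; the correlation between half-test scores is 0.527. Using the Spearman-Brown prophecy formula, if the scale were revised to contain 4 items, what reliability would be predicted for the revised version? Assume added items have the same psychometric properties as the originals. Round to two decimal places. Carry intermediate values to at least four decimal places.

0.43

Full-test reliability from the split-half r: r_full = 2(0.527)/(1 + 0.527) = 0.6902
Then adjust to 4 items: n = 4/12 = 0.3333
r_new = n·r_full / (1 + (n − 1)·r_full) = 0.2300 / 0.5398 ≈ 0.4261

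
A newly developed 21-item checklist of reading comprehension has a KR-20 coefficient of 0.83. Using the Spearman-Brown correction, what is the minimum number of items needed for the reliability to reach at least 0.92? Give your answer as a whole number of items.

Invert Spearman-Brown to solve for n:
n = r_target (1 − r_old) / [ r_old (1 − r_target) ]
n = 0.92(1 − 0.83) / [0.83(1 − 0.92)]
  = 0.1564 / 0.0664 = 2.3554
2.3554 × 21 = 49.46 → 50 items

50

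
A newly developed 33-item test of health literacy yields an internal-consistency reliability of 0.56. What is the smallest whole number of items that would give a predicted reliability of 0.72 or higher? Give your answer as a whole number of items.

67

Invert Spearman-Brown to solve for n:
n = r*(1 − r) / [ r (1 − r*) ]
n = [0.72 × 0.44] / [0.56 × 0.28]
n = 0.3168 / 0.1568 ≈ 2.0204
Items needed = n × 33 = 2.0204 × 33 ≈ 66.67 → round up to 67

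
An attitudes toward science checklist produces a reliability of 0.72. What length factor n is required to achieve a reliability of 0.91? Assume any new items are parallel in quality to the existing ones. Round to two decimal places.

3.93

Spearman-Brown solved for the length factor n:
n = r_target (1 − r_old) / [ r_old (1 − r_target) ]
n = [0.91 × 0.28] / [0.72 × 0.09]
n = 0.2548 / 0.0648 ≈ 3.9321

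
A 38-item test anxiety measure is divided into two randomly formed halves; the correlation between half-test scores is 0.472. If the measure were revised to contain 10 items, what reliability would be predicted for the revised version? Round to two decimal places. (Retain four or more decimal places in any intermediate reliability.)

0.32

First correct the split-half correlation to full-test reliability: r_full = 2 × 0.472 / (1 + 0.472) ≈ 0.6413
Length factor from 38 to 10 items: n = 10/38 = 0.2632
r_new = n·r_full / (1 + (n − 1)·r_full) = 0.1688 / 0.5275 ≈ 0.3200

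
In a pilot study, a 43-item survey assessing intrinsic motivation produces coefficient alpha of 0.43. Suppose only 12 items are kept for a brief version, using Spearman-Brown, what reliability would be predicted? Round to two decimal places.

Length ratio n = 12/43 = 0.2791
Apply the Spearman-Brown prophecy formula, r' = nr / [1 + (n − 1)r]:
r_new = (0.2791 × 0.43) / (1 + (0.2791 − 1) × 0.43)
     = 0.1200 / 0.6900 = 0.1739

0.17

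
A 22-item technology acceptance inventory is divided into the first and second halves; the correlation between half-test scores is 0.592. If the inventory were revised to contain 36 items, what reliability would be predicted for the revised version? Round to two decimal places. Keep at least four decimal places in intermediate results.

Full-test reliability from the split-half r: r_full = 2(0.592)/(1 + 0.592) = 0.7437
Length factor from 22 to 36 items: n = 36/22 = 1.6364
r_new = n·r_full / (1 + (n − 1)·r_full) = 1.2170 / 1.4733 ≈ 0.8260

0.83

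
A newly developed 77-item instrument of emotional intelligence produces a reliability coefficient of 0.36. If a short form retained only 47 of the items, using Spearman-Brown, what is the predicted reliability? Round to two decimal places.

0.26

Length ratio n = 47/77 = 0.6104
Spearman-Brown: r_new = n·r / (1 + (n − 1)·r)
r_new = (0.6104 × 0.36) / (1 + (0.6104 − 1) × 0.36)
     = 0.2197 / 0.8597 = 0.2556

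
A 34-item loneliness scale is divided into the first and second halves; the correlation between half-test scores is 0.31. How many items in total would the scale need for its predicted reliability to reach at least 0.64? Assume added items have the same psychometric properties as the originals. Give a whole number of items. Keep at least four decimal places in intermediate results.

r_full = 2(0.31)/(1 + 0.31) = 0.4733
Solve Spearman-Brown for n: n = 0.64(1 − 0.4733) / [0.4733(1 − 0.64)] = 1.9784
Items = 1.9784 × 34 ≈ 67.27 → 68

68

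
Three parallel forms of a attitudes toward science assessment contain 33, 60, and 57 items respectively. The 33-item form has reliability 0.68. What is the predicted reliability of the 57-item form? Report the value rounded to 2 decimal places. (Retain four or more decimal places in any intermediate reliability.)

0.79

The 60-item form is not needed; work directly from the 33-item form with n = 57/33 = 1.7273.
r_{57} = n·r / (1 + (n − 1)·r) = 1.1746 / 1.4946 ≈ 0.7859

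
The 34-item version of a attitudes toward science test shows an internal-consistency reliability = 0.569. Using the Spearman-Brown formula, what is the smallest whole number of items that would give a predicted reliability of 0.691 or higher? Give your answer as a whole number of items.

58

Invert Spearman-Brown to solve for n:
n = r_target (1 − r_old) / [ r_old (1 − r_target) ]
n = 0.691 × (1 − 0.569) / [ 0.569 × (1 − 0.691) ]
  = 0.297821 / 0.175821 = 1.6939
1.6939 × 34 = 57.59 → 58 items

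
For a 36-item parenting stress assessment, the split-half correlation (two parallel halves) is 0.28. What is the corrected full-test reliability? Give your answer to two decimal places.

0.44

Apply the Spearman-Brown correction with n = 2:
r_full = 2r_hh / (1 + r_hh) = 2 × 0.28 / (1 + 0.28)
       = 0.5600 / 1.2800 = 0.4375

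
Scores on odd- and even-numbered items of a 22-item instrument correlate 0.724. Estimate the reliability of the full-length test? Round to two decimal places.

r_full = 2(0.724) / (1 + 0.724)
r_full = 1.4480 / 1.7240 ≈ 0.8399

0.84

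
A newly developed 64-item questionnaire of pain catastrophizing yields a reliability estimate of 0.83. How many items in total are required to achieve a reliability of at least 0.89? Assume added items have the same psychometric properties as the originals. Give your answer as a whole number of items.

Rearranging the Spearman-Brown formula for n,
n = r*(1 − r) / [ r (1 − r*) ]
n = [0.89 × 0.17] / [0.83 × 0.11]
n = 0.1513 / 0.0913 ≈ 1.6572
Items needed = n × 64 = 1.6572 × 64 ≈ 106.06 → round up to 107

107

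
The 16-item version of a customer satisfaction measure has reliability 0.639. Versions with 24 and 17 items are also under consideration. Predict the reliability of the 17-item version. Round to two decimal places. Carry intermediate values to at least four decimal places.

The 24-item form is not needed; work directly from the 16-item form with n = 17/16 = 1.0625.
r_{17} = n·r / (1 + (n − 1)·r) = 0.6789 / 1.0399 ≈ 0.6529

0.65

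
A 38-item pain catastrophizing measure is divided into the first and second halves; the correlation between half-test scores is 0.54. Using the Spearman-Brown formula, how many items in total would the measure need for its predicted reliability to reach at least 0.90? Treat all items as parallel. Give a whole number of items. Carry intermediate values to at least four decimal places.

146

r_full = 2(0.54)/(1 + 0.54) = 0.7013
n = r_tgt(1 − r_full) / [r_full(1 − r_tgt)] = 0.90 × 0.2987 / (0.7013 × 0.10) ≈ 3.8333
Required items = 3.8333 × 38 = 145.67, so 146 items.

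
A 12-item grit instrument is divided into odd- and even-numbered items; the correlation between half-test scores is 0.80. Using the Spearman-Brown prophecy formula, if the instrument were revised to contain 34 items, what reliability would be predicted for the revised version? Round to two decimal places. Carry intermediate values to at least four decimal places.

0.96

Full-test reliability from the split-half r: r_full = 2(0.80)/(1 + 0.80) = 0.8889
Length factor from 12 to 34 items: n = 34/12 = 2.8333
r_new = n·r_full / (1 + (n − 1)·r_full) = 2.5185 / 2.6296 ≈ 0.9578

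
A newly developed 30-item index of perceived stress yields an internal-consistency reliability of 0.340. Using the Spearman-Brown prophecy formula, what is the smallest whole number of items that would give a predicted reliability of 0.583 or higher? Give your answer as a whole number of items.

82

n = 0.583(1 − 0.340) / [0.340(1 − 0.583)]
  = 0.384780 / 0.141780 = 2.7139
So the test needs 2.7139 × 30 ≈ 81.42 items; rounding up, 82.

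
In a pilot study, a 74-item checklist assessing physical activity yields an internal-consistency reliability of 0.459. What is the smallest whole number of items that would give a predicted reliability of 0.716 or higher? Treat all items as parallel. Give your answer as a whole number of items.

Rearranging the Spearman-Brown formula for n,
n = r*(1 − r) / [ r (1 − r*) ]
n = 0.716 × (1 − 0.459) / [ 0.459 × (1 − 0.716) ]
  = 0.387356 / 0.130356 = 2.9715
So the test needs 2.9715 × 74 ≈ 219.89 items; rounding up, 220.

220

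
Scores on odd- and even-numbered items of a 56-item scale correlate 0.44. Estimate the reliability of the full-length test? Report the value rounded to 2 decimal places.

Apply the Spearman-Brown correction with n = 2:
r_full = 2r_hh / (1 + r_hh) = 2 × 0.44 / (1 + 0.44)
r_full = 0.8800 / 1.4400 ≈ 0.6111

0.61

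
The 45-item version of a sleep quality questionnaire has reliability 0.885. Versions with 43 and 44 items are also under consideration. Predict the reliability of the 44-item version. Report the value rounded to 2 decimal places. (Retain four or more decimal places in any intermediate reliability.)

0.88

Only the ratio of lengths matters: n = 44/45 = 0.9778
r_{44} = n·r / (1 + (n − 1)·r) = 0.8654 / 0.9804 ≈ 0.8827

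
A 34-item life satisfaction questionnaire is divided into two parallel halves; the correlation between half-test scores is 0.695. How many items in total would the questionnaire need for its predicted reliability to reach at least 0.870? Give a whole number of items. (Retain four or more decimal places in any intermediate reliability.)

Corrected full-test reliability: r_full = 2 × 0.695 / (1 + 0.695) ≈ 0.8201
n = r_tgt(1 − r_full) / [r_full(1 − r_tgt)] = 0.870 × 0.1799 / (0.8201 × 0.130) ≈ 1.4680
Required items = 1.4680 × 34 = 49.91, so 50 items.

50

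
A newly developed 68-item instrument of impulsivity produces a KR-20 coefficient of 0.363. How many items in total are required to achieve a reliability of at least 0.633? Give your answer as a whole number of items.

206

n = 0.633(1 − 0.363) / [0.363(1 − 0.633)]
  = 0.403221 / 0.133221 = 3.0267
So the test needs 3.0267 × 68 ≈ 205.82 items; rounding up, 206.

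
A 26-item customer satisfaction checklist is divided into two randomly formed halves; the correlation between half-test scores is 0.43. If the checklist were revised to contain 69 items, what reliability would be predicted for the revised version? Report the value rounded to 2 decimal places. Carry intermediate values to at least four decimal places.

0.80

Spearman-Brown correction (n = 2): r_full = 2·0.43/(1 + 0.43) = 0.6014
Then adjust to 69 items: n = 69/26 = 2.6538
r_new = n·r_full / (1 + (n − 1)·r_full) = 1.5960 / 1.9946 ≈ 0.8002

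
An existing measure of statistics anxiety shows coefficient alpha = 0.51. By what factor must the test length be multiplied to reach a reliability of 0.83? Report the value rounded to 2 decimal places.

Rearranging the Spearman-Brown formula for n,
n = r*(1 − r) / [ r (1 − r*) ]
n = 0.83(1 − 0.51) / [0.51(1 − 0.83)]
n = 0.4067 / 0.0867 ≈ 4.6909

4.69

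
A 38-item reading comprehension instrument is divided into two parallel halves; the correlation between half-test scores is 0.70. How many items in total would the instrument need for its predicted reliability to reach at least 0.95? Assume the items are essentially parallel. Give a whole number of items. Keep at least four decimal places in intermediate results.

155

r_full = 2(0.70)/(1 + 0.70) = 0.8235
n = r_tgt(1 − r_full) / [r_full(1 − r_tgt)] = 0.95 × 0.1765 / (0.8235 × 0.05) ≈ 4.0723
Required items = 4.0723 × 38 = 154.75, so 155 items.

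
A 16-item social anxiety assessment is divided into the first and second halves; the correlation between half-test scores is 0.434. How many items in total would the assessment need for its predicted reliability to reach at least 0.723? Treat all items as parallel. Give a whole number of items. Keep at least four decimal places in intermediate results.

Corrected full-test reliability: r_full = 2 × 0.434 / (1 + 0.434) ≈ 0.6053
n = r_tgt(1 − r_full) / [r_full(1 − r_tgt)] = 0.723 × 0.3947 / (0.6053 × 0.277) ≈ 1.7020
Required items = 1.7020 × 16 = 27.23, so 28 items.

28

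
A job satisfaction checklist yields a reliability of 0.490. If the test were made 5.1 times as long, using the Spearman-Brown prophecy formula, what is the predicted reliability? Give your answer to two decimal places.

0.83

Spearman-Brown: r_new = n·r / (1 + (n − 1)·r)
r_new = 5.1·0.490 / [1 + (5.1 − 1)·0.490]
     = 2.4990 / 3.0090 = 0.8305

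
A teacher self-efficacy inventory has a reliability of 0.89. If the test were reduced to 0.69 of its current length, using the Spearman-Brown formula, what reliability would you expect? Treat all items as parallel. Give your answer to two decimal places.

0.85

r_new = 0.69·0.89 / [1 + (0.69 − 1)·0.89]
r_new = 0.6141 / 0.7241 ≈ 0.8481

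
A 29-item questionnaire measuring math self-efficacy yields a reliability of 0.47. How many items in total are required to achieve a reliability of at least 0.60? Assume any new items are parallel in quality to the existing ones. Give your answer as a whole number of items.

n = [0.60 × 0.53] / [0.47 × 0.40]
  = 0.3180 / 0.1880 = 1.6915
So the test needs 1.6915 × 29 ≈ 49.05 items; rounding up, 50.

50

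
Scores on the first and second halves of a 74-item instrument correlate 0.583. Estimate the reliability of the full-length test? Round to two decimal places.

r_full = 2r_hh / (1 + r_hh) = 2 × 0.583 / (1 + 0.583)
r_full = 1.1660 / 1.5830 ≈ 0.7366

0.74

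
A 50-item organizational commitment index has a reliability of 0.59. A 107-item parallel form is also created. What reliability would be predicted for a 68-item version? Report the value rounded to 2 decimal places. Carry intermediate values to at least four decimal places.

Only the ratio of lengths matters: n = 68/50 = 1.3600
r_{68} = n·r / (1 + (n − 1)·r) = 0.8024 / 1.2124 ≈ 0.6618

0.66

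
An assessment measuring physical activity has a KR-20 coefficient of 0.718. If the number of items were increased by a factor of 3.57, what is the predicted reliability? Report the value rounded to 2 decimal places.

0.90

r_new = 3.57·0.718 / [1 + (3.57 − 1)·0.718]
     = 2.5633 / 2.8453 = 0.9009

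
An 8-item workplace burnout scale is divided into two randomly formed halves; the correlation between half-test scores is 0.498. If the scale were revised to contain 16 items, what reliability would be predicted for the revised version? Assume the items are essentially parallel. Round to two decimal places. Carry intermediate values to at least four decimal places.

Spearman-Brown correction (n = 2): r_full = 2·0.498/(1 + 0.498) = 0.6649
Then adjust to 16 items: n = 16/8 = 2.0000
r_new = n·r_full / (1 + (n − 1)·r_full) = 1.3298 / 1.6649 ≈ 0.7987

0.80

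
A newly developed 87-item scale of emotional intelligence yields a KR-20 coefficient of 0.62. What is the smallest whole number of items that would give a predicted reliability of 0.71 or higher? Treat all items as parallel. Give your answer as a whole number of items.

131

n = 0.71 × (1 − 0.62) / [ 0.62 × (1 − 0.71) ]
  = 0.2698 / 0.1798 = 1.5006
So the test needs 1.5006 × 87 ≈ 130.55 items; rounding up, 131.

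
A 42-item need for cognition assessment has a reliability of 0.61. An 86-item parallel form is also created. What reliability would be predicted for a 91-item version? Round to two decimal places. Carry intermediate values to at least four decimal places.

0.77

Only the ratio of lengths matters: n = 91/42 = 2.1667
r_{91} = n·r / (1 + (n − 1)·r) = 1.3217 / 1.7117 ≈ 0.7722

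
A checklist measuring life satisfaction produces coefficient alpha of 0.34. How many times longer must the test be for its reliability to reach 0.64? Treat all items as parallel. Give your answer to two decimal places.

3.45

n = 0.64 × (1 − 0.34) / [ 0.34 × (1 − 0.64) ]
  = 0.4224 / 0.1224 = 3.4510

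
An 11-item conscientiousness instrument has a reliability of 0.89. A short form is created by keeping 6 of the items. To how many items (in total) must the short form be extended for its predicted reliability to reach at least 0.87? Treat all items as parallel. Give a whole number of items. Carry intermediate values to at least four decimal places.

First, r for the 6-item form: n = 6/11 = 0.5455, so r_6 = 0.5455·0.89/(1 + (0.5455 − 1)·0.89) = 0.8153
Length factor from the short form to reach 0.87: n' = 0.87(1 − 0.8153) / [0.8153(1 − 0.87)] ≈ 1.5161
Items = 1.5161 × 6 ≈ 9.10 → 10

10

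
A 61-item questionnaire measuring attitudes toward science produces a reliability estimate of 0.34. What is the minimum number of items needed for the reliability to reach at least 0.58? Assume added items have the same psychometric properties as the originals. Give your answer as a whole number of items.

n = 0.58 × (1 − 0.34) / [ 0.34 × (1 − 0.58) ]
n = 0.3828 / 0.1428 ≈ 2.6807
Items needed = n × 61 = 2.6807 × 61 ≈ 163.52 → round up to 164

164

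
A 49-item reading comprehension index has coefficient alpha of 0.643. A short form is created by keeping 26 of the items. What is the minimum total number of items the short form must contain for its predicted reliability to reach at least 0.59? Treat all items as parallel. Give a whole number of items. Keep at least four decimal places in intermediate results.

Short-form reliability: n = 26/49 = 0.5306; r_26 = n·r/(1+(n−1)r) ≈ 0.4887
Length factor from the short form to reach 0.59: n' = 0.59(1 − 0.4887) / [0.4887(1 − 0.59)] ≈ 1.5056
Items = 1.5056 × 26 ≈ 39.15 → 40

40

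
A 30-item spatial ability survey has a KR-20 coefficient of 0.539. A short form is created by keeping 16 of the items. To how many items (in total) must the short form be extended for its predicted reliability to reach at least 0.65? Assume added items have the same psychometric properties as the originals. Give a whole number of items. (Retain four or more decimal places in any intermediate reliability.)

48

First, r for the 16-item form: n = 16/30 = 0.5333, so r_16 = 0.5333·0.539/(1 + (0.5333 − 1)·0.539) = 0.3841
Length factor from the short form to reach 0.65: n' = 0.65(1 − 0.3841) / [0.3841(1 − 0.65)] ≈ 2.9779
Total items = 2.9779 × 16 = 47.65, rounded up to 48.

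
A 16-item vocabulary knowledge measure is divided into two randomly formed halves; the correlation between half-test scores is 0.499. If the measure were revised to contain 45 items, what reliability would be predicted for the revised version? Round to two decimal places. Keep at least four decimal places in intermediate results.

0.85

First correct the split-half correlation to full-test reliability: r_full = 2 × 0.499 / (1 + 0.499) ≈ 0.6658
Then adjust to 45 items: n = 45/16 = 2.8125
r_new = n·r_full / (1 + (n − 1)·r_full) = 1.8726 / 2.2068 ≈ 0.8486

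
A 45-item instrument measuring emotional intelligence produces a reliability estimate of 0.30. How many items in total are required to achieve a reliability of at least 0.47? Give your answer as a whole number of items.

Rearranging the Spearman-Brown formula for n,
n = r*(1 − r) / [ r (1 − r*) ]
n = 0.47 × (1 − 0.30) / [ 0.30 × (1 − 0.47) ]
n = 0.3290 / 0.1590 ≈ 2.0692
2.0692 × 45 = 93.11 → 94 items

94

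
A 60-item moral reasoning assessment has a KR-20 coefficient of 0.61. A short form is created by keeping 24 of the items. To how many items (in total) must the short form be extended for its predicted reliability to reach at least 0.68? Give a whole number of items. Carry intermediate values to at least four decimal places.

82

Short-form reliability: n = 24/60 = 0.4000; r_24 = n·r/(1+(n−1)r) ≈ 0.3849
Length factor from the short form to reach 0.68: n' = 0.68(1 − 0.3849) / [0.3849(1 − 0.68)] ≈ 3.3959
Items = 3.3959 × 24 ≈ 81.50 → 82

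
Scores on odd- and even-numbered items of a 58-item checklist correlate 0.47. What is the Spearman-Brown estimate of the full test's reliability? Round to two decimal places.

0.64

r_full = 2(0.47) / (1 + 0.47)
       = 0.9400 / 1.4700 = 0.6395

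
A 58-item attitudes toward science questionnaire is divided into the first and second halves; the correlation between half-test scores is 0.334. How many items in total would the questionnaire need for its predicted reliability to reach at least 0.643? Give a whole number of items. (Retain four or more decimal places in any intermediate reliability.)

105

r_full = 2(0.334)/(1 + 0.334) = 0.5007
n = r_tgt(1 − r_full) / [r_full(1 − r_tgt)] = 0.643 × 0.4993 / (0.5007 × 0.357) ≈ 1.7961
Required items = 1.7961 × 58 = 104.17, so 105 items.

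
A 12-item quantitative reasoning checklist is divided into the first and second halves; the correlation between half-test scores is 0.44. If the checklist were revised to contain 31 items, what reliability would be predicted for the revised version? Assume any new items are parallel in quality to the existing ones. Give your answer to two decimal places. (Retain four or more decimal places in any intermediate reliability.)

Full-test reliability from the split-half r: r_full = 2(0.44)/(1 + 0.44) = 0.6111
Length factor from 12 to 31 items: n = 31/12 = 2.5833
r_new = n·r_full / (1 + (n − 1)·r_full) = 1.5787 / 1.9676 ≈ 0.8023

0.80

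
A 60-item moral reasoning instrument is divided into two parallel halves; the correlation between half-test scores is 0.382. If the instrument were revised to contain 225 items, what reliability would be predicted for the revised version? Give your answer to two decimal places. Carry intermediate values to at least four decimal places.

Spearman-Brown correction (n = 2): r_full = 2·0.382/(1 + 0.382) = 0.5528
Then adjust to 225 items: n = 225/60 = 3.7500
r_new = n·r_full / (1 + (n − 1)·r_full) = 2.0730 / 2.5202 ≈ 0.8226

0.82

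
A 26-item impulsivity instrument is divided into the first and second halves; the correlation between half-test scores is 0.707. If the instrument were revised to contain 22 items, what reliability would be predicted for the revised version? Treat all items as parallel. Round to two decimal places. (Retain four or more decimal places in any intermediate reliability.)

0.80

First correct the split-half correlation to full-test reliability: r_full = 2 × 0.707 / (1 + 0.707) ≈ 0.8284
Length factor from 26 to 22 items: n = 22/26 = 0.8462
r_new = n·r_full / (1 + (n − 1)·r_full) = 0.7010 / 0.8726 ≈ 0.8033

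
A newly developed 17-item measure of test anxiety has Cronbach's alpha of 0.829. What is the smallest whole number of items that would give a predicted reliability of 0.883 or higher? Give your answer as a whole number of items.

Rearranging the Spearman-Brown formula for n,
n = r_target (1 − r_old) / [ r_old (1 − r_target) ]
n = [0.883 × 0.171] / [0.829 × 0.117]
  = 0.150993 / 0.096993 = 1.5567
So the test needs 1.5567 × 17 ≈ 26.46 items; rounding up, 27.

27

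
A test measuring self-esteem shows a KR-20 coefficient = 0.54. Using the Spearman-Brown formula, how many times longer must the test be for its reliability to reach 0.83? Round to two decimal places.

4.16

Rearranging the Spearman-Brown formula for n,
n = r*(1 − r) / [ r (1 − r*) ]
n = 0.83 × (1 − 0.54) / [ 0.54 × (1 − 0.83) ]
n = 0.3818 / 0.0918 ≈ 4.1590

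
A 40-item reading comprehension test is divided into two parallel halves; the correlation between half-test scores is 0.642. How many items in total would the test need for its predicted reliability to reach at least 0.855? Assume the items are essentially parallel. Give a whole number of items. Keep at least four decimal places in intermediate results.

66

Corrected full-test reliability: r_full = 2 × 0.642 / (1 + 0.642) ≈ 0.7820
Solve Spearman-Brown for n: n = 0.855(1 − 0.7820) / [0.7820(1 − 0.855)] = 1.6438
Required items = 1.6438 × 40 = 65.75, so 66 items.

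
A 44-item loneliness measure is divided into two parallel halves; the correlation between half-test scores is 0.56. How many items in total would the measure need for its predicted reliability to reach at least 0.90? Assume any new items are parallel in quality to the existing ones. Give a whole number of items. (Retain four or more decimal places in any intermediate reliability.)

Corrected full-test reliability: r_full = 2 × 0.56 / (1 + 0.56) ≈ 0.7179
n = r_tgt(1 − r_full) / [r_full(1 − r_tgt)] = 0.90 × 0.2821 / (0.7179 × 0.10) ≈ 3.5366
Required items = 3.5366 × 44 = 155.61, so 156 items.

156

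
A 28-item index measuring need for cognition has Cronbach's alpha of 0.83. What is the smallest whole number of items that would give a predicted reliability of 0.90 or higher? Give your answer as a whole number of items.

52

Invert Spearman-Brown to solve for n:
n = r*(1 − r) / [ r (1 − r*) ]
n = 0.90 × (1 − 0.83) / [ 0.83 × (1 − 0.90) ]
n = 0.1530 / 0.0830 ≈ 1.8434
1.8434 × 28 = 51.62 → 52 items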